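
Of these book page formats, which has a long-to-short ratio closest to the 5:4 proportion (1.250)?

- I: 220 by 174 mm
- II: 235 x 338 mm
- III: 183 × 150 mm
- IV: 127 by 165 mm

I

Target 5:4 ≈ 1.250.
I: 1.264 (Δ0.014)  II: 1.438 (Δ0.188)  III: 1.220 (Δ0.030)  IV: 1.299 (Δ0.049)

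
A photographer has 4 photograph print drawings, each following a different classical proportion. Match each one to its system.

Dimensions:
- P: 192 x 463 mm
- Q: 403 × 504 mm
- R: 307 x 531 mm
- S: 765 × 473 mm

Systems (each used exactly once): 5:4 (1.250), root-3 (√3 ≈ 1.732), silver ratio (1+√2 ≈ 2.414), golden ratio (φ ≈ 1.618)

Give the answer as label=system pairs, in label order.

Ratios: P ≈ 2.411; Q ≈ 1.251; R ≈ 1.730; S ≈ 1.617.
Targets: 5:4 ≈ 1.250; root-3 ≈ 1.732; silver ratio ≈ 2.414; golden ratio ≈ 1.618.

P=silver ratio, Q=5:4, R=root-3, S=golden ratio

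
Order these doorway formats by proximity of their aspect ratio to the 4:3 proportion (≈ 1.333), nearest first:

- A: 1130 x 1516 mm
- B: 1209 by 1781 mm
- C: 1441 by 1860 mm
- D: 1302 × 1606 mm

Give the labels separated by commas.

Ratios: A = 1516 / 1130 ≈ 1.342; B = 1781 / 1209 ≈ 1.473; C = 1860 / 1441 ≈ 1.291; D = 1606 / 1302 ≈ 1.233.
|Δ from 1.333|: A 0.009; B 0.140; C 0.042; D 0.100.

A, C, D, B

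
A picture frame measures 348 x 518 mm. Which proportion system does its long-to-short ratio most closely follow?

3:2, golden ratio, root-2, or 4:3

3:2

Ratio = 518 / 348 ≈ 1.489.
Distances: 3:2 1.500 (Δ 0.011); golden ratio 1.618 (Δ 0.129); root-2 1.414 (Δ 0.075); 4:3 1.333 (Δ 0.156).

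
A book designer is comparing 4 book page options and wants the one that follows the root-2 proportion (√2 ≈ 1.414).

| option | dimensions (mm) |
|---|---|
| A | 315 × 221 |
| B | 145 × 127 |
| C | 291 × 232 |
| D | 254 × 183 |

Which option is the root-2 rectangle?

Target root-2 ≈ 1.414.
A: 1.425 (Δ0.011)  B: 1.142 (Δ0.272)  C: 1.254 (Δ0.160)  D: 1.388 (Δ0.026)

A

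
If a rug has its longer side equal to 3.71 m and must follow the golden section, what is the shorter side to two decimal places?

golden ratio ≈ 1.61803.
Shorter side = 3.71 ÷ 1.61803 ≈ 2.2929 → 2.29 m.

2.29 m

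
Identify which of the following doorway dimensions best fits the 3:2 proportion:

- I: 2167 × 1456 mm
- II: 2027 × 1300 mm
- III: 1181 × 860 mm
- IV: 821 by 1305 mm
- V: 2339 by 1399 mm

Target 3:2 ≈ 1.500.
I: 1.488 (Δ0.012)  II: 1.559 (Δ0.059)  III: 1.373 (Δ0.127)  IV: 1.590 (Δ0.090)  V: 1.672 (Δ0.172)

I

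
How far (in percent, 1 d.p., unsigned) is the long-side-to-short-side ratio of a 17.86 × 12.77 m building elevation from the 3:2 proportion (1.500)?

Ratio = 17.86 / 12.77 ≈ 1.3986.
Ideal 3:2 = 1.5000. |1.3986 − 1.5000| / 1.5000 ≈ 6.76% → 6.8%.

6.8%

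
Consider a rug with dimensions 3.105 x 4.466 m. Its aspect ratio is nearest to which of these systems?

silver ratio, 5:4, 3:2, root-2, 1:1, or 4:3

Ratio = 4.466 / 3.105 ≈ 1.438.
Distances: silver ratio 2.414 (Δ 0.976); 5:4 1.250 (Δ 0.188); 3:2 1.500 (Δ 0.062); root-2 1.414 (Δ 0.024); 1:1 1.000 (Δ 0.438); 4:3 1.333 (Δ 0.105).

root-2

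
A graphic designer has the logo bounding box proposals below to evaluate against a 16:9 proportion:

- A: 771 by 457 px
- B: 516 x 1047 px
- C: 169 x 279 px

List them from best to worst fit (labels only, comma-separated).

A: 771/457 ≈ 1.687 → |1.687 − 1.778| = 0.091
B: 1047/516 ≈ 2.029 → |2.029 − 1.778| = 0.251
C: 279/169 ≈ 1.651 → |1.651 − 1.778| = 0.127

A, C, B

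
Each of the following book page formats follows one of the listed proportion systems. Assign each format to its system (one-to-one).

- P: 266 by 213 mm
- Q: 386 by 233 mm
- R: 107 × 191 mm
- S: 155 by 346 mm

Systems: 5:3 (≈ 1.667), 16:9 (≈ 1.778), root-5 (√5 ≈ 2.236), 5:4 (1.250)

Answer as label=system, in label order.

P=5:4, Q=5:3, R=16:9, S=root-5

P = 266/213 ≈ 1.249 → 5:4 (1.250)
Q = 386/233 ≈ 1.657 → 5:3 (1.667)
R = 191/107 ≈ 1.785 → 16:9 (1.778)
S = 346/155 ≈ 2.232 → root-5 (2.236)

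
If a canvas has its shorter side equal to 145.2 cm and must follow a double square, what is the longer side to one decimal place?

2:1 = 2.00000.
Longer side = 145.2 × 2.00000 ≈ 290.400 → 290.4 cm.

290.4 cm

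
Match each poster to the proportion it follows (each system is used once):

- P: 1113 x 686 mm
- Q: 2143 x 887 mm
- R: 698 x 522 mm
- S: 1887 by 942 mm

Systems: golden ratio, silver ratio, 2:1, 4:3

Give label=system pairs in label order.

P=golden ratio, Q=silver ratio, R=4:3, S=2:1

P = 1113/686 ≈ 1.622 → golden ratio (1.618)
Q = 2143/887 ≈ 2.416 → silver ratio (2.414)
R = 698/522 ≈ 1.337 → 4:3 (1.333)
S = 1887/942 ≈ 2.003 → 2:1 (2.000)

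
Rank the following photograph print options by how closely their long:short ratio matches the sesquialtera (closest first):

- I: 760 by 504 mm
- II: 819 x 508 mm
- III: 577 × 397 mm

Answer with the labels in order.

Ratios: I = 760 / 504 ≈ 1.508; II = 819 / 508 ≈ 1.612; III = 577 / 397 ≈ 1.453.
|Δ from 1.500|: I 0.008; II 0.112; III 0.047.

I, III, II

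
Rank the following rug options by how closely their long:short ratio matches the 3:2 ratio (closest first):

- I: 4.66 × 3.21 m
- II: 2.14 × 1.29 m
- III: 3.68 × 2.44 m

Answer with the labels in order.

Ratios: I = 4.66 / 3.21 ≈ 1.452; II = 2.14 / 1.29 ≈ 1.659; III = 3.68 / 2.44 ≈ 1.508.
|Δ from 1.500|: I 0.048; II 0.159; III 0.008.

III, I, II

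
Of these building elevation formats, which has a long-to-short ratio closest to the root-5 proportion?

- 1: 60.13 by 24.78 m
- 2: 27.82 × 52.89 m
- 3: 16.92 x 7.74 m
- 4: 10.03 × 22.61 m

4

Target root-5 ≈ 2.236.
1: 2.427 (Δ0.191)  2: 1.901 (Δ0.335)  3: 2.186 (Δ0.050)  4: 2.254 (Δ0.018)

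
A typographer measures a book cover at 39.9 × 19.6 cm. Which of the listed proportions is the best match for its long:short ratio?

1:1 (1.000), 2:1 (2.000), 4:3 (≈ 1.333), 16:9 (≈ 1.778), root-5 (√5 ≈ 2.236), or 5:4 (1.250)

Ratio = 39.9 / 19.6 ≈ 2.036.
Distances: 1:1 1.000 (Δ 1.036); 2:1 2.000 (Δ 0.036); 4:3 1.333 (Δ 0.703); 16:9 1.778 (Δ 0.258); root-5 2.236 (Δ 0.200); 5:4 1.250 (Δ 0.786).

2:1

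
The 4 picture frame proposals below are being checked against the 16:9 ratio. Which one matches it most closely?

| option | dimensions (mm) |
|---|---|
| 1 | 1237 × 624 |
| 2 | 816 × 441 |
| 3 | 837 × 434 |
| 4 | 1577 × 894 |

Target 16:9 ≈ 1.778.
1: 1.982 (Δ0.204)  2: 1.850 (Δ0.072)  3: 1.929 (Δ0.151)  4: 1.764 (Δ0.014)

4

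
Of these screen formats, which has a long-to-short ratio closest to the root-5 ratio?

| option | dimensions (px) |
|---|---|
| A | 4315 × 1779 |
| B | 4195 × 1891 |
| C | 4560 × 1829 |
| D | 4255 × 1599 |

Target root-5 ≈ 2.236.
A: 2.426 (Δ0.190)  B: 2.218 (Δ0.018)  C: 2.493 (Δ0.257)  D: 2.661 (Δ0.425)

B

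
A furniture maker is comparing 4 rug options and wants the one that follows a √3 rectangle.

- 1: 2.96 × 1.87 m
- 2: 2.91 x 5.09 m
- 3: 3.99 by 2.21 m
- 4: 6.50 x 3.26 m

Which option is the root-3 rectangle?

Ratios (long/short): 1 ≈ 1.583; 2 ≈ 1.749; 3 ≈ 1.805; 4 ≈ 1.994.
root-3 ≈ 1.732; option 2 is nearest (Δ 0.017).

2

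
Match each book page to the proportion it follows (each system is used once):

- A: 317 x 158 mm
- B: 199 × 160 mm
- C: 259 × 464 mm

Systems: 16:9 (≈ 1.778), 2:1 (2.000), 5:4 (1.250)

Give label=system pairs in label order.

A=2:1, B=5:4, C=16:9

Ratios: A ≈ 2.006; B ≈ 1.244; C ≈ 1.792.
Targets: 16:9 ≈ 1.778; 2:1 ≈ 2.000; 5:4 ≈ 1.250.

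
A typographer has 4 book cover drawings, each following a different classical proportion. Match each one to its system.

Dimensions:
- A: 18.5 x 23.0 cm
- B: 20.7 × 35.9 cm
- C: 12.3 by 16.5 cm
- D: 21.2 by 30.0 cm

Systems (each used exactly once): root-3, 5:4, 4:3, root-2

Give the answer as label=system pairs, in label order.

A=5:4, B=root-3, C=4:3, D=root-2

Ratios: A ≈ 1.243; B ≈ 1.734; C ≈ 1.341; D ≈ 1.415.
Targets: root-3 ≈ 1.732; 5:4 ≈ 1.250; 4:3 ≈ 1.333; root-2 ≈ 1.414.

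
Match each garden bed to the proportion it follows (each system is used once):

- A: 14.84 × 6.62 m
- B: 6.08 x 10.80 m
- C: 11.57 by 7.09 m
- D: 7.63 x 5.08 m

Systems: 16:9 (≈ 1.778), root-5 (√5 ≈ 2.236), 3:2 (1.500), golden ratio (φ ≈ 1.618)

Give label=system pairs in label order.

A=root-5, B=16:9, C=golden ratio, D=3:2

A = 14.84/6.62 ≈ 2.242 → root-5 (2.236)
B = 10.80/6.08 ≈ 1.776 → 16:9 (1.778)
C = 11.57/7.09 ≈ 1.632 → golden ratio (1.618)
D = 7.63/5.08 ≈ 1.502 → 3:2 (1.500)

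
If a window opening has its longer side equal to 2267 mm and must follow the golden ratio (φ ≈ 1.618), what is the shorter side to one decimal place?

golden ratio ≈ 1.61803.
Shorter side = 2267 ÷ 1.61803 ≈ 1401.087 → 1401.1 mm.

1401.1 mm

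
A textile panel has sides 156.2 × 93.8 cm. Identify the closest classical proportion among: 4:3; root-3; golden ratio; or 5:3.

5:3

Ratio = 156.2 / 93.8 ≈ 1.665.
Distances: 4:3 1.333 (Δ 0.332); root-3 1.732 (Δ 0.067); golden ratio 1.618 (Δ 0.047); 5:3 1.667 (Δ 0.002).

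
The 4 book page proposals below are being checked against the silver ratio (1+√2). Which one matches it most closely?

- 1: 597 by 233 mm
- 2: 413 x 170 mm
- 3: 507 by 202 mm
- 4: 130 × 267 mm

Target silver ratio ≈ 2.414.
1: 2.562 (Δ0.148)  2: 2.429 (Δ0.015)  3: 2.510 (Δ0.096)  4: 2.054 (Δ0.360)

2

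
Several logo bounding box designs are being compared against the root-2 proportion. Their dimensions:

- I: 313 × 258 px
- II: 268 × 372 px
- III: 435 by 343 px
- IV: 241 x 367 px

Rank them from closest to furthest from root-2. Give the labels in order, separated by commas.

II, IV, III, I

I: 313/258 ≈ 1.213 → |1.213 − 1.414| = 0.201
II: 372/268 ≈ 1.388 → |1.388 − 1.414| = 0.026
III: 435/343 ≈ 1.268 → |1.268 − 1.414| = 0.146
IV: 367/241 ≈ 1.523 → |1.523 − 1.414| = 0.109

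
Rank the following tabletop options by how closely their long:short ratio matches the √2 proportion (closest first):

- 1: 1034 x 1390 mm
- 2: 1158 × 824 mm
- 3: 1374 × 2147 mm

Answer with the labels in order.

2, 1, 3

1: 1390/1034 ≈ 1.344 → |1.344 − 1.414| = 0.070
2: 1158/824 ≈ 1.405 → |1.405 − 1.414| = 0.009
3: 2147/1374 ≈ 1.563 → |1.563 − 1.414| = 0.149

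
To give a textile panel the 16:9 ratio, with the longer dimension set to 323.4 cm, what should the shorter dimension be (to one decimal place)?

16:9 ≈ 1.77778.
Shorter side = 323.4 ÷ 1.77778 ≈ 181.912 → 181.9 cm.

181.9 cm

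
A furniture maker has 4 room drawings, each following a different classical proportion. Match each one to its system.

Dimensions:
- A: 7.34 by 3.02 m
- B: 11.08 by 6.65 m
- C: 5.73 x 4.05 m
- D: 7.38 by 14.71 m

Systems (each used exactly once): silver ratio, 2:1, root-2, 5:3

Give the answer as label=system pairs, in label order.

A=silver ratio, B=5:3, C=root-2, D=2:1

Ratios: A ≈ 2.430; B ≈ 1.666; C ≈ 1.415; D ≈ 1.993.
Targets: silver ratio ≈ 2.414; 2:1 ≈ 2.000; root-2 ≈ 1.414; 5:3 ≈ 1.667.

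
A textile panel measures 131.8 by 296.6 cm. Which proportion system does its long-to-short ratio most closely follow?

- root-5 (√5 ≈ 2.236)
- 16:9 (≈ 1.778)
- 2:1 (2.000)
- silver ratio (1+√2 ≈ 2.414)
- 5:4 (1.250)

Ratio = 296.6 / 131.8 ≈ 2.250.
Distances: root-5 2.236 (Δ 0.014); 16:9 1.778 (Δ 0.472); 2:1 2.000 (Δ 0.250); silver ratio 2.414 (Δ 0.164); 5:4 1.250 (Δ 1.000).

root-5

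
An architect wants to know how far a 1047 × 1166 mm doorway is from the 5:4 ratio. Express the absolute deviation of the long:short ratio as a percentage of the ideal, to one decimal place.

10.9%

Ratio = 1166 / 1047 ≈ 1.1137.
Ideal 5:4 = 1.2500. |1.1137 − 1.2500| / 1.2500 ≈ 10.90% → 10.9%.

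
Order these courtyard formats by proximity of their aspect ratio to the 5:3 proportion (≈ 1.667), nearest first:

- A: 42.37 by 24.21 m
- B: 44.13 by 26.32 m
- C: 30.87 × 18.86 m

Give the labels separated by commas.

B, C, A

A: 42.37/24.21 ≈ 1.750 → |1.750 − 1.667| = 0.083
B: 44.13/26.32 ≈ 1.677 → |1.677 − 1.667| = 0.010
C: 30.87/18.86 ≈ 1.637 → |1.637 − 1.667| = 0.030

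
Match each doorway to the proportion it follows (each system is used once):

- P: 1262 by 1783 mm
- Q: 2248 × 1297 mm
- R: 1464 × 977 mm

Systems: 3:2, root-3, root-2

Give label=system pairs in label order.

P=root-2, Q=root-3, R=3:2

P = 1783/1262 ≈ 1.413 → root-2 (1.414)
Q = 2248/1297 ≈ 1.733 → root-3 (1.732)
R = 1464/977 ≈ 1.498 → 3:2 (1.500)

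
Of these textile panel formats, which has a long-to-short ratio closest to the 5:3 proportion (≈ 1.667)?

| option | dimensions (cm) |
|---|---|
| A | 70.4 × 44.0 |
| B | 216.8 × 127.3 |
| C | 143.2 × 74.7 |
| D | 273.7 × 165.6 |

Ratios (long/short): A ≈ 1.600; B ≈ 1.703; C ≈ 1.917; D ≈ 1.653.
5:3 ≈ 1.667; option D is nearest (Δ 0.014).

D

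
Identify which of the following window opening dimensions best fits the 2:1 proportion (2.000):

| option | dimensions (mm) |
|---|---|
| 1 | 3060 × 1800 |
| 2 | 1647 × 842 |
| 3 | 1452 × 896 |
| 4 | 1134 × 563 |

Target 2:1 ≈ 2.000.
1: 1.700 (Δ0.300)  2: 1.956 (Δ0.044)  3: 1.621 (Δ0.379)  4: 2.014 (Δ0.014)

4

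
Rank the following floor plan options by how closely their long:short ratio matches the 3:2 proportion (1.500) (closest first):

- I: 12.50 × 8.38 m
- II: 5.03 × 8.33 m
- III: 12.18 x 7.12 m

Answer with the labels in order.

Ratios: I = 12.50 / 8.38 ≈ 1.492; II = 8.33 / 5.03 ≈ 1.656; III = 12.18 / 7.12 ≈ 1.711.
|Δ from 1.500|: I 0.008; II 0.156; III 0.211.

I, II, III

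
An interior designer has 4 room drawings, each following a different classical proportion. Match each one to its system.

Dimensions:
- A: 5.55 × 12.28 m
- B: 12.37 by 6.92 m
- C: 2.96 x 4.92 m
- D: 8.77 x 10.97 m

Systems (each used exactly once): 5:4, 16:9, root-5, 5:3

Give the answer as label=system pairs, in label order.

Ratios: A ≈ 2.213; B ≈ 1.788; C ≈ 1.662; D ≈ 1.251.
Targets: 5:4 ≈ 1.250; 16:9 ≈ 1.778; root-5 ≈ 2.236; 5:3 ≈ 1.667.

A=root-5, B=16:9, C=5:3, D=5:4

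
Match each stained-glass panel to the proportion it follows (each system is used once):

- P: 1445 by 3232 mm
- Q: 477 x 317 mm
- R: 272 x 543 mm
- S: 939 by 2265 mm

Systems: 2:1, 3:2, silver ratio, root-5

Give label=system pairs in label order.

Ratios: P ≈ 2.237; Q ≈ 1.505; R ≈ 1.996; S ≈ 2.412.
Targets: 2:1 ≈ 2.000; 3:2 ≈ 1.500; silver ratio ≈ 2.414; root-5 ≈ 2.236.

P=root-5, Q=3:2, R=2:1, S=silver ratio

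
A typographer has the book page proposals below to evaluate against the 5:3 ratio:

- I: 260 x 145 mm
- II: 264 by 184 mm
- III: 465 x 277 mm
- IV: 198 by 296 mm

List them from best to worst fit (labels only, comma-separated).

III, I, IV, II

I: 260/145 ≈ 1.793 → |1.793 − 1.667| = 0.126
II: 264/184 ≈ 1.435 → |1.435 − 1.667| = 0.232
III: 465/277 ≈ 1.679 → |1.679 − 1.667| = 0.012
IV: 296/198 ≈ 1.495 → |1.495 − 1.667| = 0.172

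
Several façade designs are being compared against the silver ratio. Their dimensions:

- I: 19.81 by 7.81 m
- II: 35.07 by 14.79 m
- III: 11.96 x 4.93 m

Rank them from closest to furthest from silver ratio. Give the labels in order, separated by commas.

Ratios: I = 19.81 / 7.81 ≈ 2.536; II = 35.07 / 14.79 ≈ 2.371; III = 11.96 / 4.93 ≈ 2.426.
|Δ from 2.414|: I 0.122; II 0.043; III 0.012.

III, II, I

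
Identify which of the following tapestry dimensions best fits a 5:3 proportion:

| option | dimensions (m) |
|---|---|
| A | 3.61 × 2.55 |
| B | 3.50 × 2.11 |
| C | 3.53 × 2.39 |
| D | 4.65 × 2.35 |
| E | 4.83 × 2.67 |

B

Target 5:3 ≈ 1.667.
A: 1.416 (Δ0.251)  B: 1.659 (Δ0.008)  C: 1.477 (Δ0.190)  D: 1.979 (Δ0.312)  E: 1.809 (Δ0.142)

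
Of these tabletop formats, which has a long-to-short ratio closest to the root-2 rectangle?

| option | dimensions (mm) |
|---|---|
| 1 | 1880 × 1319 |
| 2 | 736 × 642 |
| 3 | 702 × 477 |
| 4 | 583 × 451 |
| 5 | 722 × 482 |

1

Ratios (long/short): 1 ≈ 1.425; 2 ≈ 1.146; 3 ≈ 1.472; 4 ≈ 1.293; 5 ≈ 1.498.
root-2 ≈ 1.414; option 1 is nearest (Δ 0.011).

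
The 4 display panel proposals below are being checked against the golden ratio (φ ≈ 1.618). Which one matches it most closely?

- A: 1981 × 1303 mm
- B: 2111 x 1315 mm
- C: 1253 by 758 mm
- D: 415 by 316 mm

Ratios (long/short): A ≈ 1.520; B ≈ 1.605; C ≈ 1.653; D ≈ 1.313.
golden ratio ≈ 1.618; option B is nearest (Δ 0.013).

B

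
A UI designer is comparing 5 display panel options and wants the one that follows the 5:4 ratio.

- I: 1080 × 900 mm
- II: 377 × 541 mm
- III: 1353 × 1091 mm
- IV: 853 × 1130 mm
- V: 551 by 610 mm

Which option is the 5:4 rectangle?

Target 5:4 ≈ 1.250.
I: 1.200 (Δ0.050)  II: 1.435 (Δ0.185)  III: 1.240 (Δ0.010)  IV: 1.325 (Δ0.075)  V: 1.107 (Δ0.143)

III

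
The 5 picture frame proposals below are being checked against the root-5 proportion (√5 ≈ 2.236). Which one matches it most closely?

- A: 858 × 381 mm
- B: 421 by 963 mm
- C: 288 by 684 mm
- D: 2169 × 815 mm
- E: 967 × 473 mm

Ratios (long/short): A ≈ 2.252; B ≈ 2.287; C ≈ 2.375; D ≈ 2.661; E ≈ 2.044.
root-5 ≈ 2.236; option A is nearest (Δ 0.016).

A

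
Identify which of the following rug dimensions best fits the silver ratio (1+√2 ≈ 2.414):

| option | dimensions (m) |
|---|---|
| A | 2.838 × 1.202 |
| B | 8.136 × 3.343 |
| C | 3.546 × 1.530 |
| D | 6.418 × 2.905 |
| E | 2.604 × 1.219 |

B

Ratios (long/short): A ≈ 2.361; B ≈ 2.434; C ≈ 2.318; D ≈ 2.209; E ≈ 2.136.
silver ratio ≈ 2.414; option B is nearest (Δ 0.020).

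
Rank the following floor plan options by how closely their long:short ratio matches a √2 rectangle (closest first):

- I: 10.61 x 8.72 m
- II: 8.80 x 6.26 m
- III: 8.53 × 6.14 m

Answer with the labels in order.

I: 10.61/8.72 ≈ 1.217 → |1.217 − 1.414| = 0.197
II: 8.80/6.26 ≈ 1.406 → |1.406 − 1.414| = 0.008
III: 8.53/6.14 ≈ 1.389 → |1.389 − 1.414| = 0.025

II, III, I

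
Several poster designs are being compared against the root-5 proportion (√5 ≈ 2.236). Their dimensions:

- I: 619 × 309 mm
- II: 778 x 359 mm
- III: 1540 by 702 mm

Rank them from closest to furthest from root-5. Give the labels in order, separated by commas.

III, II, I

Ratios: I = 619 / 309 ≈ 2.003; II = 778 / 359 ≈ 2.167; III = 1540 / 702 ≈ 2.194.
|Δ from 2.236|: I 0.233; II 0.069; III 0.042.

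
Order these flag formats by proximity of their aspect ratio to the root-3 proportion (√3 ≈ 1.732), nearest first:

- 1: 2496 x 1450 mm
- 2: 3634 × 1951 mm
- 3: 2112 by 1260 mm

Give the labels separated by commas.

Ratios: 1 = 2496 / 1450 ≈ 1.721; 2 = 3634 / 1951 ≈ 1.863; 3 = 2112 / 1260 ≈ 1.676.
|Δ from 1.732|: 1 0.011; 2 0.131; 3 0.056.

1, 3, 2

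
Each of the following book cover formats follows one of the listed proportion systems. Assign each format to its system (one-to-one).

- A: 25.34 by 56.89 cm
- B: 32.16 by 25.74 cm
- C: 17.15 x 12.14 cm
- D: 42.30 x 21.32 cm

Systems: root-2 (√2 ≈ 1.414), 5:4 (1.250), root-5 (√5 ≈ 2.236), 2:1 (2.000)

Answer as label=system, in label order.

A = 56.89/25.34 ≈ 2.245 → root-5 (2.236)
B = 32.16/25.74 ≈ 1.249 → 5:4 (1.250)
C = 17.15/12.14 ≈ 1.413 → root-2 (1.414)
D = 42.30/21.32 ≈ 1.984 → 2:1 (2.000)

A=root-5, B=5:4, C=root-2, D=2:1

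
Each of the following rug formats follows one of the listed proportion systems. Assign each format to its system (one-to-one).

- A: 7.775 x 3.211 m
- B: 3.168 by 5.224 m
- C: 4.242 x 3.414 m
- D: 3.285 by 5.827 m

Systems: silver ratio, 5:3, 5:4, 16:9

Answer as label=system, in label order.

A=silver ratio, B=5:3, C=5:4, D=16:9

A = 7.775/3.211 ≈ 2.421 → silver ratio (2.414)
B = 5.224/3.168 ≈ 1.649 → 5:3 (1.667)
C = 4.242/3.414 ≈ 1.243 → 5:4 (1.250)
D = 5.827/3.285 ≈ 1.774 → 16:9 (1.778)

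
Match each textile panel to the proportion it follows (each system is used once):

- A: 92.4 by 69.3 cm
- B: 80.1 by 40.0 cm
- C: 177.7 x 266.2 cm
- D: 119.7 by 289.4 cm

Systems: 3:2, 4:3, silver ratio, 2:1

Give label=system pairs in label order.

A=4:3, B=2:1, C=3:2, D=silver ratio

A = 92.4/69.3 ≈ 1.333 → 4:3 (1.333)
B = 80.1/40.0 ≈ 2.002 → 2:1 (2.000)
C = 266.2/177.7 ≈ 1.498 → 3:2 (1.500)
D = 289.4/119.7 ≈ 2.418 → silver ratio (2.414)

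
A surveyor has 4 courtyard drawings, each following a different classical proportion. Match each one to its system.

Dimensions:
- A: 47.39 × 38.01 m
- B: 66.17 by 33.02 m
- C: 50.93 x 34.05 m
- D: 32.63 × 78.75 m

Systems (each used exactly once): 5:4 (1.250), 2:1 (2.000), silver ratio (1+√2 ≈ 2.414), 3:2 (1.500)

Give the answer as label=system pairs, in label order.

Ratios: A ≈ 1.247; B ≈ 2.004; C ≈ 1.496; D ≈ 2.413.
Targets: 5:4 ≈ 1.250; 2:1 ≈ 2.000; silver ratio ≈ 2.414; 3:2 ≈ 1.500.

A=5:4, B=2:1, C=3:2, D=silver ratio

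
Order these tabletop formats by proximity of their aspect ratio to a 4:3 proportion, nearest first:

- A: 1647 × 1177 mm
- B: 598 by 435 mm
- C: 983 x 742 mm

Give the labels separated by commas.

C, B, A

A: 1647/1177 ≈ 1.399 → |1.399 − 1.333| = 0.066
B: 598/435 ≈ 1.375 → |1.375 − 1.333| = 0.042
C: 983/742 ≈ 1.325 → |1.325 − 1.333| = 0.008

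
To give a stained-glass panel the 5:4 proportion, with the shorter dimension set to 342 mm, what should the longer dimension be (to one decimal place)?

5:4 = 1.25000.
Longer side = 342 × 1.25000 ≈ 427.500 → 427.5 mm.

427.5 mm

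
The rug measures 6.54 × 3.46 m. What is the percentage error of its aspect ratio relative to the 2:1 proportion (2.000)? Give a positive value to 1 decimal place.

5.5%

Ratio = 6.54 / 3.46 ≈ 1.8902.
Ideal 2:1 = 2.0000. |1.8902 − 2.0000| / 2.0000 ≈ 5.49% → 5.5%.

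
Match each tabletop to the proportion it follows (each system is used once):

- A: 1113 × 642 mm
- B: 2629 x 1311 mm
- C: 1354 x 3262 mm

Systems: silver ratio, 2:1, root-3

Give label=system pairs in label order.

A=root-3, B=2:1, C=silver ratio

Ratios: A ≈ 1.734; B ≈ 2.005; C ≈ 2.409.
Targets: silver ratio ≈ 2.414; 2:1 ≈ 2.000; root-3 ≈ 1.732.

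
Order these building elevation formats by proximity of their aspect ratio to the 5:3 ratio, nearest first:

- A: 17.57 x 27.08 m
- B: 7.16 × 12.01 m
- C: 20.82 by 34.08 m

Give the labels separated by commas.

B, C, A

Ratios: A = 27.08 / 17.57 ≈ 1.541; B = 12.01 / 7.16 ≈ 1.677; C = 34.08 / 20.82 ≈ 1.637.
|Δ from 1.667|: A 0.126; B 0.010; C 0.030.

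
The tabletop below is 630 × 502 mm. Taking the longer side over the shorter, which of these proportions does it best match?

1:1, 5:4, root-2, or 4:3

5:4

Ratio = 630 / 502 ≈ 1.255.
Distances: 1:1 1.000 (Δ 0.255); 5:4 1.250 (Δ 0.005); root-2 1.414 (Δ 0.159); 4:3 1.333 (Δ 0.078).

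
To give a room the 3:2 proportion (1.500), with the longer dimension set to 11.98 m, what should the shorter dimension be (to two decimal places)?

7.99 m

3:2 = 1.50000.
Shorter side = 11.98 ÷ 1.50000 ≈ 7.9867 → 7.99 m.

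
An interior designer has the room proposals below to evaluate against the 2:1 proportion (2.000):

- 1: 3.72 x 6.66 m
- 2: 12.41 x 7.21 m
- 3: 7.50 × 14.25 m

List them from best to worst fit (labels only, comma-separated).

3, 1, 2

Ratios: 1 = 6.66 / 3.72 ≈ 1.790; 2 = 12.41 / 7.21 ≈ 1.721; 3 = 14.25 / 7.50 ≈ 1.900.
|Δ from 2.000|: 1 0.210; 2 0.279; 3 0.100.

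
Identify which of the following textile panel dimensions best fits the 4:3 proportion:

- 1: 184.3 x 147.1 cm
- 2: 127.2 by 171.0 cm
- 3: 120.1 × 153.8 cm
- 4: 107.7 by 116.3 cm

Target 4:3 ≈ 1.333.
1: 1.253 (Δ0.080)  2: 1.344 (Δ0.011)  3: 1.281 (Δ0.052)  4: 1.080 (Δ0.253)

2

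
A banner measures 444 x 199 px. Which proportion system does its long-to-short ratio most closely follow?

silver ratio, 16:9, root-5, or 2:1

root-5

444/199 ≈ 2.231. Nearest candidates are root-5 (2.236, off by 0.005) and silver ratio (2.414, off by 0.183).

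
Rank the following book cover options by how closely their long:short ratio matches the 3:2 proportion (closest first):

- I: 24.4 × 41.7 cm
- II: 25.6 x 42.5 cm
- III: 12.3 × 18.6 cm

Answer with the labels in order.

III, II, I

Ratios: I = 41.7 / 24.4 ≈ 1.709; II = 42.5 / 25.6 ≈ 1.660; III = 18.6 / 12.3 ≈ 1.512.
|Δ from 1.500|: I 0.209; II 0.160; III 0.012.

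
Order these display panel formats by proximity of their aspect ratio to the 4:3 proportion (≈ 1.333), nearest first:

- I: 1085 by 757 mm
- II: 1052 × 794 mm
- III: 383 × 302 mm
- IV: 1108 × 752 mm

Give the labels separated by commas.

Ratios: I = 1085 / 757 ≈ 1.433; II = 1052 / 794 ≈ 1.325; III = 383 / 302 ≈ 1.268; IV = 1108 / 752 ≈ 1.473.
|Δ from 1.333|: I 0.100; II 0.008; III 0.065; IV 0.140.

II, III, I, IV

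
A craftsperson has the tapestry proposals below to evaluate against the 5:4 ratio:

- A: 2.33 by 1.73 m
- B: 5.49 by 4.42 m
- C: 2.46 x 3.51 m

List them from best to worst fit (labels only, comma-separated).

A: 2.33/1.73 ≈ 1.347 → |1.347 − 1.250| = 0.097
B: 5.49/4.42 ≈ 1.242 → |1.242 − 1.250| = 0.008
C: 3.51/2.46 ≈ 1.427 → |1.427 − 1.250| = 0.177

B, A, C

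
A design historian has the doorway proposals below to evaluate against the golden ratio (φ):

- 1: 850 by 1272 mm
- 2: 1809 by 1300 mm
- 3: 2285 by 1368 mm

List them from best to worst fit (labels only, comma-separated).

3, 1, 2

Ratios: 1 = 1272 / 850 ≈ 1.496; 2 = 1809 / 1300 ≈ 1.392; 3 = 2285 / 1368 ≈ 1.670.
|Δ from 1.618|: 1 0.122; 2 0.226; 3 0.052.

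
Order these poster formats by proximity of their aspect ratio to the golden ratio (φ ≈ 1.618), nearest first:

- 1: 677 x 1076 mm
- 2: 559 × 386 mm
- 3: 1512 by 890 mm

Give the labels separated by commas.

1: 1076/677 ≈ 1.589 → |1.589 − 1.618| = 0.029
2: 559/386 ≈ 1.448 → |1.448 − 1.618| = 0.170
3: 1512/890 ≈ 1.699 → |1.699 − 1.618| = 0.081

1, 3, 2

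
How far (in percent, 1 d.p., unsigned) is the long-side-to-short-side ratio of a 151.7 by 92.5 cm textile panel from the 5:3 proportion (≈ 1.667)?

Ratio = 151.7 / 92.5 ≈ 1.6400.
Ideal 5:3 ≈ 1.6667. |1.6400 − 1.6667| / 1.6667 ≈ 1.60% → 1.6%.

1.6%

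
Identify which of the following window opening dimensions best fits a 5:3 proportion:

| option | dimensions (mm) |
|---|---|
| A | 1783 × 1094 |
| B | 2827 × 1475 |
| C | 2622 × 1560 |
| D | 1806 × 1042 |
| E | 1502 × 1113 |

C

Ratios (long/short): A ≈ 1.630; B ≈ 1.917; C ≈ 1.681; D ≈ 1.733; E ≈ 1.350.
5:3 ≈ 1.667; option C is nearest (Δ 0.014).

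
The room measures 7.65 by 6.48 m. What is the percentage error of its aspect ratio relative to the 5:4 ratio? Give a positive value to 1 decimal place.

5.6%

Ratio = 7.65 / 6.48 ≈ 1.1806.
Ideal 5:4 = 1.2500. |1.1806 − 1.2500| / 1.2500 ≈ 5.55% → 5.6%.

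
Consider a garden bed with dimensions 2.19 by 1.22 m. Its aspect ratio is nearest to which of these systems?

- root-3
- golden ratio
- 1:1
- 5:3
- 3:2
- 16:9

2.19/1.22 ≈ 1.795. Nearest candidates are 16:9 (1.778, off by 0.017) and root-3 (1.732, off by 0.063).

16:9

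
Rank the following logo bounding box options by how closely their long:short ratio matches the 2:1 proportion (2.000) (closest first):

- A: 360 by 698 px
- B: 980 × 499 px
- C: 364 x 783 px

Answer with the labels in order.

Ratios: A = 698 / 360 ≈ 1.939; B = 980 / 499 ≈ 1.964; C = 783 / 364 ≈ 2.151.
|Δ from 2.000|: A 0.061; B 0.036; C 0.151.

B, A, C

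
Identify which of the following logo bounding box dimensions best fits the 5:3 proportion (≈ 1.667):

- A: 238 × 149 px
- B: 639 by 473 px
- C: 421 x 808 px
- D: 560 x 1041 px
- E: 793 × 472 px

Target 5:3 ≈ 1.667.
A: 1.597 (Δ0.070)  B: 1.351 (Δ0.316)  C: 1.919 (Δ0.252)  D: 1.859 (Δ0.192)  E: 1.680 (Δ0.013)

E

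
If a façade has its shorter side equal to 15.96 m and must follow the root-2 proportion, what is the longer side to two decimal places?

root-2 ≈ 1.41421.
Longer side = 15.96 × 1.41421 ≈ 22.5708 → 22.57 m.

22.57 m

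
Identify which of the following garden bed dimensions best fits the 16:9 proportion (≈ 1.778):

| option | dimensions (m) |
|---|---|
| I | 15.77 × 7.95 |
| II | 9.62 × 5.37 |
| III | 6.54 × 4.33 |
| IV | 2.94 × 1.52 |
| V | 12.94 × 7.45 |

Target 16:9 ≈ 1.778.
I: 1.984 (Δ0.206)  II: 1.791 (Δ0.013)  III: 1.510 (Δ0.268)  IV: 1.934 (Δ0.156)  V: 1.737 (Δ0.041)

II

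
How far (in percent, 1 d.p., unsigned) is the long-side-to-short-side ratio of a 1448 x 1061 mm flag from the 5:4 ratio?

Ratio = 1448 / 1061 ≈ 1.3648.
Ideal 5:4 = 1.2500. |1.3648 − 1.2500| / 1.2500 ≈ 9.18% → 9.2%.

9.2%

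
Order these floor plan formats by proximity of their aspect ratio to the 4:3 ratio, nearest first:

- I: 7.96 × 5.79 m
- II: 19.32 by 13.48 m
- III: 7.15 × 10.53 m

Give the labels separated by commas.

I: 7.96/5.79 ≈ 1.375 → |1.375 − 1.333| = 0.042
II: 19.32/13.48 ≈ 1.433 → |1.433 − 1.333| = 0.100
III: 10.53/7.15 ≈ 1.473 → |1.473 − 1.333| = 0.140

I, II, III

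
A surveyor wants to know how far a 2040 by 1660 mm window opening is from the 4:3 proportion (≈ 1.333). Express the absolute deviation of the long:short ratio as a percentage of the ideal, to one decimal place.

Ratio = 2040 / 1660 ≈ 1.2289.
Ideal 4:3 ≈ 1.3333. |1.2289 − 1.3333| / 1.3333 ≈ 7.83% → 7.8%.

7.8%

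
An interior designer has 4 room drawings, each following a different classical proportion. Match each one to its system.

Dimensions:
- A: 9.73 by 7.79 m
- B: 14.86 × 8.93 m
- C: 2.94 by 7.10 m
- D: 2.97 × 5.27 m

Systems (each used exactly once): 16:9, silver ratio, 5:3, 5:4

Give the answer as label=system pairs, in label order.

A=5:4, B=5:3, C=silver ratio, D=16:9

A = 9.73/7.79 ≈ 1.249 → 5:4 (1.250)
B = 14.86/8.93 ≈ 1.664 → 5:3 (1.667)
C = 7.10/2.94 ≈ 2.415 → silver ratio (2.414)
D = 5.27/2.97 ≈ 1.774 → 16:9 (1.778)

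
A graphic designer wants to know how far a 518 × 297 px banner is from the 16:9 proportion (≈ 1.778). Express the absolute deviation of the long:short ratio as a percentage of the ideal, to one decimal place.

1.9%

Ratio = 518 / 297 ≈ 1.7441.
Ideal 16:9 ≈ 1.7778. |1.7441 − 1.7778| / 1.7778 ≈ 1.90% → 1.9%.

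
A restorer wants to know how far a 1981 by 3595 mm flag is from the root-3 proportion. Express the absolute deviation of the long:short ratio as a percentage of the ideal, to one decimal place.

4.8%

Ratio = 3595 / 1981 ≈ 1.8147.
Ideal root-3 ≈ 1.7321. |1.8147 − 1.7321| / 1.7321 ≈ 4.77% → 4.8%.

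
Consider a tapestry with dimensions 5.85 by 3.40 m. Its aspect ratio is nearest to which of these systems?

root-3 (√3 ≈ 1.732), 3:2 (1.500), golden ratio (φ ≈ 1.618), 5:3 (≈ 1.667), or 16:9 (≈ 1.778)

Ratio = 5.85 / 3.40 ≈ 1.721.
Distances: root-3 1.732 (Δ 0.011); 3:2 1.500 (Δ 0.221); golden ratio 1.618 (Δ 0.103); 5:3 1.667 (Δ 0.054); 16:9 1.778 (Δ 0.057).

root-3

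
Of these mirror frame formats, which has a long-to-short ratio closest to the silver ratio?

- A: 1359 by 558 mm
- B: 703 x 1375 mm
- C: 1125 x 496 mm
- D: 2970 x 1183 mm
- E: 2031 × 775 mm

Target silver ratio ≈ 2.414.
A: 2.435 (Δ0.021)  B: 1.956 (Δ0.458)  C: 2.268 (Δ0.146)  D: 2.511 (Δ0.097)  E: 2.621 (Δ0.207)

A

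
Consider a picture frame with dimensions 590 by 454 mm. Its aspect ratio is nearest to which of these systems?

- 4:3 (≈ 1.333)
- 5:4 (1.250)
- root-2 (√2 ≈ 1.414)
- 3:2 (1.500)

4:3

Ratio = 590 / 454 ≈ 1.300.
Distances: 4:3 1.333 (Δ 0.033); 5:4 1.250 (Δ 0.050); root-2 1.414 (Δ 0.114); 3:2 1.500 (Δ 0.200).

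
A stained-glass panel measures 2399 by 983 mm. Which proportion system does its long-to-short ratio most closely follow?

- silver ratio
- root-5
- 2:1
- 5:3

Ratio = 2399 / 983 ≈ 2.440.
Distances: silver ratio 2.414 (Δ 0.026); root-5 2.236 (Δ 0.204); 2:1 2.000 (Δ 0.440); 5:3 1.667 (Δ 0.773).

silver ratio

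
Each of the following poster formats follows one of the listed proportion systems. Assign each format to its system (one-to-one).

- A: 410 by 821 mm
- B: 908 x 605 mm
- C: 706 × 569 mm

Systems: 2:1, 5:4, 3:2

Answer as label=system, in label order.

A=2:1, B=3:2, C=5:4

Ratios: A ≈ 2.002; B ≈ 1.501; C ≈ 1.241.
Targets: 2:1 ≈ 2.000; 5:4 ≈ 1.250; 3:2 ≈ 1.500.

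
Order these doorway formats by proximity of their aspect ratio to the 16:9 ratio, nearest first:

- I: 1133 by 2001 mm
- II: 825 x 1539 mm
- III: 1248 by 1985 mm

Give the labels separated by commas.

I, II, III

Ratios: I = 2001 / 1133 ≈ 1.766; II = 1539 / 825 ≈ 1.865; III = 1985 / 1248 ≈ 1.591.
|Δ from 1.778|: I 0.012; II 0.087; III 0.187.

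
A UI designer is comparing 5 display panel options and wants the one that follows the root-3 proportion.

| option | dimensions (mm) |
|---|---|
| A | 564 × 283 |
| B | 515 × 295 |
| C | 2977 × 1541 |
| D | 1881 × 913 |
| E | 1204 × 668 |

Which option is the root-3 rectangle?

B

Target root-3 ≈ 1.732.
A: 1.993 (Δ0.261)  B: 1.746 (Δ0.014)  C: 1.932 (Δ0.200)  D: 2.060 (Δ0.328)  E: 1.802 (Δ0.070)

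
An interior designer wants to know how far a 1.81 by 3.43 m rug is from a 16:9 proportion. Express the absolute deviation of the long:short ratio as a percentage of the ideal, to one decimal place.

Ratio = 3.43 / 1.81 ≈ 1.8950.
Ideal 16:9 ≈ 1.7778. |1.8950 − 1.7778| / 1.7778 ≈ 6.59% → 6.6%.

6.6%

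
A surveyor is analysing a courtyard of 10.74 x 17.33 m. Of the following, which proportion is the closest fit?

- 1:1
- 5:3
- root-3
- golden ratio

17.33/10.74 ≈ 1.614. Nearest candidates are golden ratio (1.618, off by 0.004) and 5:3 (1.667, off by 0.053).

golden ratio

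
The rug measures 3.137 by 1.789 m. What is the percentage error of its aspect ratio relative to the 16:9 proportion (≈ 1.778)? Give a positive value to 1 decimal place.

1.4%

Ratio = 3.137 / 1.789 ≈ 1.7535.
Ideal 16:9 ≈ 1.7778. |1.7535 − 1.7778| / 1.7778 ≈ 1.37% → 1.4%.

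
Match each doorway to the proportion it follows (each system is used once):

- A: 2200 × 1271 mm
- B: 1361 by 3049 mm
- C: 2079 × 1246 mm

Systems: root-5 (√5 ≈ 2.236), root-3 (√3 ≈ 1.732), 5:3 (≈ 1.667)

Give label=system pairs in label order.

A=root-3, B=root-5, C=5:3

Ratios: A ≈ 1.731; B ≈ 2.240; C ≈ 1.669.
Targets: root-5 ≈ 2.236; root-3 ≈ 1.732; 5:3 ≈ 1.667.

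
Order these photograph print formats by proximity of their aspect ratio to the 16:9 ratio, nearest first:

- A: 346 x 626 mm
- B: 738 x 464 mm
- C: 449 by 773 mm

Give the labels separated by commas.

A: 626/346 ≈ 1.809 → |1.809 − 1.778| = 0.031
B: 738/464 ≈ 1.591 → |1.591 − 1.778| = 0.187
C: 773/449 ≈ 1.722 → |1.722 − 1.778| = 0.056

A, C, B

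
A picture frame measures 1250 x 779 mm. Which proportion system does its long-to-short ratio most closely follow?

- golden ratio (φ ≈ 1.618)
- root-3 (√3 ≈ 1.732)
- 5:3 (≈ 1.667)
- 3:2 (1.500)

1250/779 ≈ 1.605. Nearest candidates are golden ratio (1.618, off by 0.013) and 5:3 (1.667, off by 0.062).

golden ratio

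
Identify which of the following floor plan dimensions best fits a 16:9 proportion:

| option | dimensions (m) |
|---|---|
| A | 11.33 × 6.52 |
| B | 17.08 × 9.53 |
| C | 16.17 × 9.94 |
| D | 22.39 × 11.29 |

B

Ratios (long/short): A ≈ 1.738; B ≈ 1.792; C ≈ 1.627; D ≈ 1.983.
16:9 ≈ 1.778; option B is nearest (Δ 0.014).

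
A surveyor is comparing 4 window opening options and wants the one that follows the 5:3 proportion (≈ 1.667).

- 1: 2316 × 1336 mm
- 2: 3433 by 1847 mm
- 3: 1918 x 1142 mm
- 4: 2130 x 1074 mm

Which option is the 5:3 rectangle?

Target 5:3 ≈ 1.667.
1: 1.734 (Δ0.067)  2: 1.859 (Δ0.192)  3: 1.680 (Δ0.013)  4: 1.983 (Δ0.316)

3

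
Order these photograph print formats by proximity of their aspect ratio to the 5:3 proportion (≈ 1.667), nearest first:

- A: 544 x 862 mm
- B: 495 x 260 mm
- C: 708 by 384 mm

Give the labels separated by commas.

A, C, B

Ratios: A = 862 / 544 ≈ 1.585; B = 495 / 260 ≈ 1.904; C = 708 / 384 ≈ 1.844.
|Δ from 1.667|: A 0.082; B 0.237; C 0.177.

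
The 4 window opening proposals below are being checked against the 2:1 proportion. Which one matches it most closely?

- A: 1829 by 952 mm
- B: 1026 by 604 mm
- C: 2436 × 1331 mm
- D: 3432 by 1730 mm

D

Target 2:1 ≈ 2.000.
A: 1.921 (Δ0.079)  B: 1.699 (Δ0.301)  C: 1.830 (Δ0.170)  D: 1.984 (Δ0.016)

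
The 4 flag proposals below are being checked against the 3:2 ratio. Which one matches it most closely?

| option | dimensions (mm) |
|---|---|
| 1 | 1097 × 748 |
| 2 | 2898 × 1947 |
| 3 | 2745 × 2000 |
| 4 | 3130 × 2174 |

Ratios (long/short): 1 ≈ 1.467; 2 ≈ 1.488; 3 ≈ 1.373; 4 ≈ 1.440.
3:2 ≈ 1.500; option 2 is nearest (Δ 0.012).

2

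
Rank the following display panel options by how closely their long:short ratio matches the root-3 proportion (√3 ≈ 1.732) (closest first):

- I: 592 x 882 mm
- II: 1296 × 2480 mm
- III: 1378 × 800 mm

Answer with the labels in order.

III, II, I

Ratios: I = 882 / 592 ≈ 1.490; II = 2480 / 1296 ≈ 1.914; III = 1378 / 800 ≈ 1.722.
|Δ from 1.732|: I 0.242; II 0.182; III 0.010.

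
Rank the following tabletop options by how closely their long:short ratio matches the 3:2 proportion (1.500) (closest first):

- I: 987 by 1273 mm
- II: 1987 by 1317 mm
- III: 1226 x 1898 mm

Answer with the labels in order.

I: 1273/987 ≈ 1.290 → |1.290 − 1.500| = 0.210
II: 1987/1317 ≈ 1.509 → |1.509 − 1.500| = 0.009
III: 1898/1226 ≈ 1.548 → |1.548 − 1.500| = 0.048

II, III, I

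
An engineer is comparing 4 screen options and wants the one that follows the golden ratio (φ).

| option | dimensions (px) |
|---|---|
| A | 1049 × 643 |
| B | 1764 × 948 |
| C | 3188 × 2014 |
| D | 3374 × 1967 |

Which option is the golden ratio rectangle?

A

Target golden ratio ≈ 1.618.
A: 1.631 (Δ0.013)  B: 1.861 (Δ0.243)  C: 1.583 (Δ0.035)  D: 1.715 (Δ0.097)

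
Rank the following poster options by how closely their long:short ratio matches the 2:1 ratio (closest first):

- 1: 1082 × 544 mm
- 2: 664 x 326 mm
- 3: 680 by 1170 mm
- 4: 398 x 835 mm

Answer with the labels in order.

1, 2, 4, 3

1: 1082/544 ≈ 1.989 → |1.989 − 2.000| = 0.011
2: 664/326 ≈ 2.037 → |2.037 − 2.000| = 0.037
3: 1170/680 ≈ 1.721 → |1.721 − 2.000| = 0.279
4: 835/398 ≈ 2.098 → |2.098 − 2.000| = 0.098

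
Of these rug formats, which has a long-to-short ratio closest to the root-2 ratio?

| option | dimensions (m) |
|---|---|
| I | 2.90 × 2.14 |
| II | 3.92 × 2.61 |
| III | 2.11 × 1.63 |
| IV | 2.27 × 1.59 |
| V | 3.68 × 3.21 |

IV

Target root-2 ≈ 1.414.
I: 1.355 (Δ0.059)  II: 1.502 (Δ0.088)  III: 1.294 (Δ0.120)  IV: 1.428 (Δ0.014)  V: 1.146 (Δ0.268)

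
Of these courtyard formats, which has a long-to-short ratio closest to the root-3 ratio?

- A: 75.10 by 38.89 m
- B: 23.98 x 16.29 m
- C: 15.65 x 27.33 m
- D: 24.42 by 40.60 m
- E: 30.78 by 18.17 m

Ratios (long/short): A ≈ 1.931; B ≈ 1.472; C ≈ 1.746; D ≈ 1.663; E ≈ 1.694.
root-3 ≈ 1.732; option C is nearest (Δ 0.014).

C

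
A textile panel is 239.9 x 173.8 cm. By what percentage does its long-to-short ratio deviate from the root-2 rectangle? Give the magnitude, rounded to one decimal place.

Ratio = 239.9 / 173.8 ≈ 1.3803.
Ideal root-2 ≈ 1.4142. |1.3803 − 1.4142| / 1.4142 ≈ 2.40% → 2.4%.

2.4%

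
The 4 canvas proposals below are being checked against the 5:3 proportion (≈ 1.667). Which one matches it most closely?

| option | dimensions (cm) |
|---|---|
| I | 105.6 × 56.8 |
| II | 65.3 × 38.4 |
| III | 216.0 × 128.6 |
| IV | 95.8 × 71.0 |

Target 5:3 ≈ 1.667.
I: 1.859 (Δ0.192)  II: 1.701 (Δ0.034)  III: 1.680 (Δ0.013)  IV: 1.349 (Δ0.318)

III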